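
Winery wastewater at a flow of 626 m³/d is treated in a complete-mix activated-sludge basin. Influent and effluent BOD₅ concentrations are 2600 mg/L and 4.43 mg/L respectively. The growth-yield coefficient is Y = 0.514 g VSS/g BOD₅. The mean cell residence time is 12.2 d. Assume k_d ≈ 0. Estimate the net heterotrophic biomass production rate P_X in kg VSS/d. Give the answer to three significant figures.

P_X ≈ 835 kg VSS/d

With endogenous decay neglected, the observed yield equals the true yield: Y_obs = Y = 0.514 g VSS/g BOD₅.
Mass of BOD₅ removed per day: Q(S₀ − S) = 626 × 2596 g/m³ = 1625 kg/d.
P_X = Y_obs · Q(S₀ − S) = 0.5140 × 1625 = 835.2 kg VSS/d.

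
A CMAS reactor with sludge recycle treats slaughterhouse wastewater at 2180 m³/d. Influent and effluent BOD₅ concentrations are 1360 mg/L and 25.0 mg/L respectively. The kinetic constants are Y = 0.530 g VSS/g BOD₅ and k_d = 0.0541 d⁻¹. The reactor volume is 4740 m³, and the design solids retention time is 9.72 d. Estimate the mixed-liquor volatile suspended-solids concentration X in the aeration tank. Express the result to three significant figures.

X ≈ 2070 mg/L

From V·X·(1 + k_d·θ_c) = Y·Q·(S₀ − S)·θ_c: X = 0.530 × 2180 × (1360 − 25.0) × 9.72 / [4740 × (1 + 0.0541 × 9.72)] = 2073 mg/L.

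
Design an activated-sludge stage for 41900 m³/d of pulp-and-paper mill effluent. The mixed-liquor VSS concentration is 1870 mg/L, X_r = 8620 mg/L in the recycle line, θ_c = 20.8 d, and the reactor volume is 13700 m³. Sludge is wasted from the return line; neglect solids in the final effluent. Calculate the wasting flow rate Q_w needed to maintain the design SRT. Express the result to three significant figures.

Q_w = (V·X)/(θ_c X_r) = 13700 × 1870 / (20.8 × 8620) = 142.9 m³/d.

Q_w ≈ 143 m³/d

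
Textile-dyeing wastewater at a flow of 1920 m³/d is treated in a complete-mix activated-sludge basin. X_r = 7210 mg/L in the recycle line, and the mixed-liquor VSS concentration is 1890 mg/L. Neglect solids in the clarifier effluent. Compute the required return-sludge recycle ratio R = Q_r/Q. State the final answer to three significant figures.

Mass balance around the secondary clarifier (neglecting effluent solids): R = X / (X_r − X) = 1890 / (7210 − 1890) = 0.3553.

R ≈ 0.355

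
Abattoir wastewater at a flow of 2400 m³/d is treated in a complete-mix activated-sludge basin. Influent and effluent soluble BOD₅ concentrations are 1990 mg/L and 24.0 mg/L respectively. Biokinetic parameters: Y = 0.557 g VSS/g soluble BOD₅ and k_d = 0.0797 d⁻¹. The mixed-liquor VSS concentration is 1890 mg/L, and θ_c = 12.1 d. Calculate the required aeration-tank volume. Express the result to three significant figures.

V ≈ 8570 m³

From the SRT design equation V = Y Q (S₀−S) θ_c / [X (1 + k_d θ_c)] = 0.557 × 2400 × (1990 − 24.0) × 12.1 / [1890 × (1 + 0.0797 × 12.1)] = 3.18×10^7 / 3713 = 8565 m³.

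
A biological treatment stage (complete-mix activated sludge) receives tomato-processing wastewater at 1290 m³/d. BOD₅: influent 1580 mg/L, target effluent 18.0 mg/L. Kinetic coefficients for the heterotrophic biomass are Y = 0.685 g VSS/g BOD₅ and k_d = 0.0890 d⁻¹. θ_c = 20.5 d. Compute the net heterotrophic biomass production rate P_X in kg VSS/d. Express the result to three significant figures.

Y_obs = Y / (1 + k_d θ_c) = 0.685 / (1 + 0.0890 × 20.5) = 0.685 / 2.825 = 0.2425.
Q·(S₀ − S) = 1290 × (1580 − 18.0) × 10⁻³ = 2015 kg/d removed.
P_X = Y_obs · Q(S₀ − S) = 0.2425 × 2015 = 488.7 kg VSS/d.

P_X ≈ 489 kg VSS/d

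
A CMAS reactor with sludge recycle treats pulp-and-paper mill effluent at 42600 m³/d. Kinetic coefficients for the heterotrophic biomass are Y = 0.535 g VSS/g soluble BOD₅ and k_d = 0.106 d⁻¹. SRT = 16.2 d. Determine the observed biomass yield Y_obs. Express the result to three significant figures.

The observed yield is Y_obs = Y/(1 + k_d·θ_c) = 0.535 / (1 + 0.106 × 16.2) = 0.535 / 2.717 = 0.1969 g VSS per g soluble BOD₅ removed.

Y_obs ≈ 0.197 g VSS/g soluble BOD₅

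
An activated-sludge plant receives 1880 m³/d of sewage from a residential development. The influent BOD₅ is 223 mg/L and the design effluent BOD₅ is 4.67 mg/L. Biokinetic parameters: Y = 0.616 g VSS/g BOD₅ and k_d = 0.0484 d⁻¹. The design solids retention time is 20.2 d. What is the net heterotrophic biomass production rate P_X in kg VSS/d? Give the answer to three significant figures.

Y_obs = Y / (1 + k_d θ_c) = 0.616 / (1 + 0.0484 × 20.2) = 0.616 / 1.978 = 0.3115.
Q·(S₀ − S) = 1880 × (223 − 4.67) × 10⁻³ = 410.5 kg/d removed.
Biomass produced: P_X = Y_obs·Q·ΔS = 0.3115 × 410.5 ≈ 127.8 kg VSS/d.

P_X ≈ 128 kg VSS/d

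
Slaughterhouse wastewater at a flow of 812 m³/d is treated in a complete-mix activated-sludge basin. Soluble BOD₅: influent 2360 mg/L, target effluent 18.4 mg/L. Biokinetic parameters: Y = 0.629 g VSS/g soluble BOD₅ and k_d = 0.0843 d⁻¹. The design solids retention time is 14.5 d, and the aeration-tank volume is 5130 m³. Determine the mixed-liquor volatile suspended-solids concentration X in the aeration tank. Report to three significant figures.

From V·X·(1 + k_d·θ_c) = Y·Q·(S₀ − S)·θ_c: X = 0.629 × 812 × (2360 − 18.4) × 14.5 / [5130 × (1 + 0.0843 × 14.5)] = 1521 mg/L.

X ≈ 1520 mg/L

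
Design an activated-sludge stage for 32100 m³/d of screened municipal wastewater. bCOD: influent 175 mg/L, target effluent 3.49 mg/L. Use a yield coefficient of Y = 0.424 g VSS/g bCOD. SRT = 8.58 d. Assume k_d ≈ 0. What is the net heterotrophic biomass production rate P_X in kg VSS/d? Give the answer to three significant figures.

P_X ≈ 2330 kg VSS/d

With endogenous decay neglected, the observed yield equals the true yield: Y_obs = Y = 0.424 g VSS/g bCOD.
Substrate removed = Q·(S₀ − S) = 32100 m³/d × (175 − 3.49) g/m³ = 5.51×10^6 g/d = 5505 kg/d.
Biomass produced: P_X = Y_obs·Q·ΔS = 0.4240 × 5505 ≈ 2334 kg VSS/d.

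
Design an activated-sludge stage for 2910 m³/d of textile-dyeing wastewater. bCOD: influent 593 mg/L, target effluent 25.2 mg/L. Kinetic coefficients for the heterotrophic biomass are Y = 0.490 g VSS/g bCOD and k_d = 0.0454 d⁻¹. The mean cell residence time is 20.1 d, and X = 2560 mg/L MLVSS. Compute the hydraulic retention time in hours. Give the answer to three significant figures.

τ ≈ 27.4 h

From the SRT design equation V = Y Q (S₀−S) θ_c / [X (1 + k_d θ_c)] = 0.490 × 2910 × (593 − 25.2) × 20.1 / [2560 × (1 + 0.0454 × 20.1)] = 1.63×10^7 / 4896 = 3324 m³.
τ = V/Q = 3324/2910 = 1.142 d, or 27.41 h.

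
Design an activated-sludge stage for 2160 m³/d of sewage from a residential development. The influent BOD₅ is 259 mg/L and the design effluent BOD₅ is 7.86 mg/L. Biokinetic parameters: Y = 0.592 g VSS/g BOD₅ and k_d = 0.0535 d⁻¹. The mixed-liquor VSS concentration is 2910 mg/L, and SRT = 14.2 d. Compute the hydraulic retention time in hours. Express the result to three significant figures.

From the SRT design equation V = Y Q (S₀−S) θ_c / [X (1 + k_d θ_c)] = 0.592 × 2160 × (259 − 7.86) × 14.2 / [2910 × (1 + 0.0535 × 14.2)] = 4.56×10^6 / 5121 = 890.5 m³.
τ = V/Q = 890.5/2160 = 0.4123 d, or 9.895 h.

τ ≈ 9.89 h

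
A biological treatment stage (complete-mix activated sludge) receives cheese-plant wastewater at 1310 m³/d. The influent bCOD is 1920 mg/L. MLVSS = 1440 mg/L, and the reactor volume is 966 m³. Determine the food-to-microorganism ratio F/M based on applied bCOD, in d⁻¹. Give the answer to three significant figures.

F/M ≈ 1.81 d⁻¹

F/M = applied load / biomass = Q·S₀/(V·X) = 1310 × 1920 / (966.0 × 1440) = 1.808 d⁻¹.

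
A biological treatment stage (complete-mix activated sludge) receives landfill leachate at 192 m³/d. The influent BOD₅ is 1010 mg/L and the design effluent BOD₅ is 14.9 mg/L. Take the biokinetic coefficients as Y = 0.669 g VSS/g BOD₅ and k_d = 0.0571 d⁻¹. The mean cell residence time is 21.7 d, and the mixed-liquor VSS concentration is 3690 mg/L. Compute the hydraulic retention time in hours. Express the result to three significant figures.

τ ≈ 42.0 h

Rearranging the biomass balance for a CMAS with decay, V = Y·Q·ΔS·θ_c / [X·(1+k_d θ_c)] = 0.669 × 192 × (1010 − 14.9) × 21.7 / [3690 × (1 + 0.0571 × 21.7)] = 2.77×10^6 / 8262 = 335.7 m³.
τ = V/Q = 335.7/192 = 1.748 d, or 41.96 h.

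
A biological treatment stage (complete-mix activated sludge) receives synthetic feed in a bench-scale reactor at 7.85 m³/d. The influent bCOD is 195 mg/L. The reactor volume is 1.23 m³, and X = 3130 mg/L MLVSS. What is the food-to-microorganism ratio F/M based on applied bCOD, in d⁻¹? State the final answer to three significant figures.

F/M ≈ 0.398 d⁻¹

F/M = Q·S₀ / (V·X) = 7.85 × 195 / (1.230 × 3130) = 0.3976 g bCOD·(g VSS·d)⁻¹.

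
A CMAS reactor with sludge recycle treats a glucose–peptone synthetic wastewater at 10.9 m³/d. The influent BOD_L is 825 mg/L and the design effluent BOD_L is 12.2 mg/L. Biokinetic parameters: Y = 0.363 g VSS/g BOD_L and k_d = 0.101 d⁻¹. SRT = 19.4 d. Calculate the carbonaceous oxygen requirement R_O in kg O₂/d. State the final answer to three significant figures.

R_O ≈ 7.32 kg O₂/d

Observed yield with endogenous decay: Y_obs = Y / (1 + k_d·θ_c) = 0.363 / (1 + 0.101 × 19.4) = 0.363 / 2.959 = 0.1227 g VSS/g BOD_L.
ΔS = 825 − 12.2 = 812.8 mg/L, so the substrate removal rate is 10.9 × 812.8/1000 = 8.860 kg BOD_L/d.
P_X = Y_obs·Q·(S₀ − S) = 0.1227 × 8.860 = 1.087 kg VSS/d.
R_O = Q·(S₀ − S) − 1.42·P_X = 8.860 − 1.42 × 1.087 = 7.316 kg O₂/d.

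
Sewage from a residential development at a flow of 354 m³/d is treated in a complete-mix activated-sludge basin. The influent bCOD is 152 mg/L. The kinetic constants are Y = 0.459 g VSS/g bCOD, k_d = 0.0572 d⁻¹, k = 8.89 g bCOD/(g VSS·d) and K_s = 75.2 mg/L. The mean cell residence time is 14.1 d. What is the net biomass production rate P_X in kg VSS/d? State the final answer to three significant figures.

For a completely mixed reactor with recycle the Lawrence–McCarty relation gives S = K_s·(1 + k_d·θ_c) / [θ_c·(Y·k − k_d) − 1] = 75.2 × (1 + 0.0572 × 14.1) / [14.1 × (0.459 × 8.89 − 0.0572) − 1] = 135.9 / 55.73 = 2.438 mg/L.
Correct the yield for decay: Y_obs = Y/(1 + k_d θ_c) = 0.459 / (1 + 0.0572 × 14.1) = 0.459 / 1.807 = 0.2541.
Q·(S₀ − S) = 354 × (152 − 2.44) × 10⁻³ = 52.94 kg/d removed.
P_X = Y_obs · Q(S₀ − S) = 0.2541 × 52.94 = 13.45 kg VSS/d.

P_X ≈ 13.5 kg VSS/d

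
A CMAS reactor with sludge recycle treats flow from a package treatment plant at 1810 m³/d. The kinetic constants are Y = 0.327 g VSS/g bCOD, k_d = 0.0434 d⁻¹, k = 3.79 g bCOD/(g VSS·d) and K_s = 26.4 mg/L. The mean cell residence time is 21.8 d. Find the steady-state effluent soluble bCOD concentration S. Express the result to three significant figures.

S ≈ 2.05 mg/L

Effluent substrate depends only on kinetics and SRT: S = K_s(1 + k_d θ_c) / [θ_c(Yk − k_d) − 1] = 26.4 × (1 + 0.0434 × 21.8) / [21.8 × (0.327 × 3.79 − 0.0434) − 1] = 51.38 / 25.07 = 2.049 mg/L.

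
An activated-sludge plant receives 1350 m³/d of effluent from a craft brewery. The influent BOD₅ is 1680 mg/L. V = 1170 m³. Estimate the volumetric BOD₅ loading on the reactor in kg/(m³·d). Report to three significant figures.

L_v = Q S₀ / V = 1350 × 1680 × 10⁻³ / 1170 = 1.938 kg/(m³·d).

L_v ≈ 1.94 kg BOD₅/(m³·d)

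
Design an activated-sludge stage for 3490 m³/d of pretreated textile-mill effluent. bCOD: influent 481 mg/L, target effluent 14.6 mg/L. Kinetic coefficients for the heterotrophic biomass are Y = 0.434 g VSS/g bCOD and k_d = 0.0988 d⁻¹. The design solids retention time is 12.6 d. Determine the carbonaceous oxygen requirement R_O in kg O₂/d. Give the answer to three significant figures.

Observed yield with endogenous decay: Y_obs = Y / (1 + k_d·θ_c) = 0.434 / (1 + 0.0988 × 12.6) = 0.434 / 2.245 = 0.1933 g VSS/g bCOD.
Q·(S₀ − S) = 3490 × (481 − 14.6) × 10⁻³ = 1628 kg/d removed.
Net sludge production P_X = 0.1933 × 1628 = 314.7 kg VSS/d.
R_O = Q·ΔS − 1.42 P_X = 1628 − 446.9 = 1181 kg O₂/d.

R_O ≈ 1180 kg O₂/d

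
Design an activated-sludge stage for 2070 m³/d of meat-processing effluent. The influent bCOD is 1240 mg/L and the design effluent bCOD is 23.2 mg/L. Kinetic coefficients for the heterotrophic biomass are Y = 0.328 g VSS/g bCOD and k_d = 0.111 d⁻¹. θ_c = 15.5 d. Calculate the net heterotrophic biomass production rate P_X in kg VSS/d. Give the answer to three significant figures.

P_X ≈ 304 kg VSS/d

Observed yield with endogenous decay: Y_obs = Y / (1 + k_d·θ_c) = 0.328 / (1 + 0.111 × 15.5) = 0.328 / 2.720 = 0.1206 g VSS/g bCOD.
Q·(S₀ − S) = 2070 × (1240 − 23.2) × 10⁻³ = 2519 kg/d removed.
So the net sludge growth is P_X = 0.1206 × 2519 = 303.7 kg VSS/d.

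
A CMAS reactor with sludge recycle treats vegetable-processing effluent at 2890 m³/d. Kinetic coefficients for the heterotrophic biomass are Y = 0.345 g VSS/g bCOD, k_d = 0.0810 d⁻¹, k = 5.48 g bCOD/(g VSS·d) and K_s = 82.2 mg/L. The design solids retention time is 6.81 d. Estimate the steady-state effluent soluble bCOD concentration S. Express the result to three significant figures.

S ≈ 11.3 mg/L

Effluent substrate depends only on kinetics and SRT: S = K_s(1 + k_d θ_c) / [θ_c(Yk − k_d) − 1] = 82.2 × (1 + 0.0810 × 6.81) / [6.81 × (0.345 × 5.48 − 0.0810) − 1] = 127.5 / 11.32 = 11.26 mg/L.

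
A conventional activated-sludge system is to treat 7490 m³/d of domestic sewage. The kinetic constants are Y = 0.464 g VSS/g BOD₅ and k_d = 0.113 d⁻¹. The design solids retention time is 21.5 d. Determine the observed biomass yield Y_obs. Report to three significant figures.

Y_obs ≈ 0.135 g VSS/g BOD₅

The observed yield is Y_obs = Y/(1 + k_d·θ_c) = 0.464 / (1 + 0.113 × 21.5) = 0.464 / 3.429 = 0.1353 g VSS per g BOD₅ removed.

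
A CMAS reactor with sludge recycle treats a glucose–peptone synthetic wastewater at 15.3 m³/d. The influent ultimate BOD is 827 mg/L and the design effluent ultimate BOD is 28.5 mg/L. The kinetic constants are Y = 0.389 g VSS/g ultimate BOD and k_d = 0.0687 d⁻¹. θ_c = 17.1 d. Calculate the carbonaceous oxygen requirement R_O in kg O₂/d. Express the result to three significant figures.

Observed yield with endogenous decay: Y_obs = Y / (1 + k_d·θ_c) = 0.389 / (1 + 0.0687 × 17.1) = 0.389 / 2.175 = 0.1789 g VSS/g ultimate BOD.
ΔS = 827 − 28.5 = 798.5 mg/L, so the substrate removal rate is 15.3 × 798.5/1000 = 12.22 kg ultimate BOD/d.
P_X = Y_obs·Q·(S₀ − S) = 0.1789 × 12.22 = 2.185 kg VSS/d.
R_O = Q·ΔS − 1.42 P_X = 12.22 − 3.103 = 9.114 kg O₂/d.

R_O ≈ 9.11 kg O₂/d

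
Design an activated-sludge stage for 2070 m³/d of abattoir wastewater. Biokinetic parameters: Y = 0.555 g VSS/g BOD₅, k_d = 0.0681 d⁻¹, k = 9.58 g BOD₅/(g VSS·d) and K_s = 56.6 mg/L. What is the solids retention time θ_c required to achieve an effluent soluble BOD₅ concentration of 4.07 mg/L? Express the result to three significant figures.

Specific growth rate at S = 4.07 mg/L: μ = YkS/(K_s+S) = 0.555·9.58·4.07/(56.6+4.07) = 0.3567 d⁻¹.
Then 1/θ_c = μ − k_d = 0.3567 − 0.0681 = 0.2886 d⁻¹, giving θ_c = 3.465 d.

θ_c ≈ 3.47 d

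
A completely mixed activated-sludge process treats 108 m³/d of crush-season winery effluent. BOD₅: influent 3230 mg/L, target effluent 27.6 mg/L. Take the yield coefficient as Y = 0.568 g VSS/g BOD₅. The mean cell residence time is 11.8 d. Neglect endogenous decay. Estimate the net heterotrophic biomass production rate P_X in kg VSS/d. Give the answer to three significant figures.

No decay correction is needed, so Y_obs = Y = 0.568.
Mass of BOD₅ removed per day: Q(S₀ − S) = 108 × 3202 g/m³ = 345.9 kg/d.
Net biomass production P_X = Y_obs × Q·(S₀ − S) = 0.5680 × 345.9 = 196.4 kg VSS/d.

P_X ≈ 196 kg VSS/d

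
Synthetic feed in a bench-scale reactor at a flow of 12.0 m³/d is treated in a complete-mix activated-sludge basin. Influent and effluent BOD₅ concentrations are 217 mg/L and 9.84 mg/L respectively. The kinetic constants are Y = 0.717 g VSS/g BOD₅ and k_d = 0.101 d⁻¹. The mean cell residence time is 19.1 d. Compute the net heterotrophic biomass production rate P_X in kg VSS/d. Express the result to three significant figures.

P_X ≈ 0.609 kg VSS/d

Observed yield with endogenous decay: Y_obs = Y / (1 + k_d·θ_c) = 0.717 / (1 + 0.101 × 19.1) = 0.717 / 2.929 = 0.2448 g VSS/g BOD₅.
Mass of BOD₅ removed per day: Q(S₀ − S) = 12.0 × 207.2 g/m³ = 2.486 kg/d.
Net biomass production P_X = Y_obs × Q·(S₀ − S) = 0.2448 × 2.486 = 0.6085 kg VSS/d.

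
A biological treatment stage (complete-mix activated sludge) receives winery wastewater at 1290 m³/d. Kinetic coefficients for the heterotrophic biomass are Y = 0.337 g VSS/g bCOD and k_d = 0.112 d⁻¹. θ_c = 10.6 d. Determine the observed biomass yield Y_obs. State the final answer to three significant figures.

Y_obs ≈ 0.154 g VSS/g bCOD

Observed yield with endogenous decay: Y_obs = Y / (1 + k_d·θ_c) = 0.337 / (1 + 0.112 × 10.6) = 0.337 / 2.187 = 0.1541 g VSS/g bCOD.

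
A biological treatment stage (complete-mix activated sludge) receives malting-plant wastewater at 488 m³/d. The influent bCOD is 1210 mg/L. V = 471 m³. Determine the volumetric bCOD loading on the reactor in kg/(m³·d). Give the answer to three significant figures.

L_v ≈ 1.25 kg bCOD/(m³·d)

Applied bCOD load per unit volume = Q·S₀/V = (488 × 1210/1000)/471.0 = 1.254 kg bCOD·m⁻³·d⁻¹.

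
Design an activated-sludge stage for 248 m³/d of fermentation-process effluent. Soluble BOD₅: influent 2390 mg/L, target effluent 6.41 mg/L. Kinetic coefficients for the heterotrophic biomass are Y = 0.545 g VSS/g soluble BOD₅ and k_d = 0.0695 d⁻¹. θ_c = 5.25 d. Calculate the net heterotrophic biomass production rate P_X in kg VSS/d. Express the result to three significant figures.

P_X ≈ 236 kg VSS/d

Correct the yield for decay: Y_obs = Y/(1 + k_d θ_c) = 0.545 / (1 + 0.0695 × 5.25) = 0.545 / 1.365 = 0.3993.
ΔS = 2390 − 6.41 = 2384 mg/L, so the substrate removal rate is 248 × 2384/1000 = 591.1 kg soluble BOD₅/d.
Biomass produced: P_X = Y_obs·Q·ΔS = 0.3993 × 591.1 ≈ 236.0 kg VSS/d.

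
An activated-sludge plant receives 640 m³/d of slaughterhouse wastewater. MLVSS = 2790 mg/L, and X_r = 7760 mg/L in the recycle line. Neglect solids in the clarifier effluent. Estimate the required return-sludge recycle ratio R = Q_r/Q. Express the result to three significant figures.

Mass balance around the secondary clarifier (neglecting effluent solids): R = X / (X_r − X) = 2790 / (7760 − 2790) = 0.5614.

R ≈ 0.561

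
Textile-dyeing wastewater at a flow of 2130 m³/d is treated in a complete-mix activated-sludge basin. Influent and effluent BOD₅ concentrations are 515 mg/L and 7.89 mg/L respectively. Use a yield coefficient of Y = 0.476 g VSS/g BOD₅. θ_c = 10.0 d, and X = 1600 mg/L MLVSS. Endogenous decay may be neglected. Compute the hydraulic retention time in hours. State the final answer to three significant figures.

τ ≈ 36.2 h

V·X = Y·Q·ΔS·θ_c gives V = 0.476 × 2130 × (515 − 7.89) × 10.0 / 1600 = 3213 m³.
τ = V/Q = 3213/2130 = 1.509 d, or 36.21 h.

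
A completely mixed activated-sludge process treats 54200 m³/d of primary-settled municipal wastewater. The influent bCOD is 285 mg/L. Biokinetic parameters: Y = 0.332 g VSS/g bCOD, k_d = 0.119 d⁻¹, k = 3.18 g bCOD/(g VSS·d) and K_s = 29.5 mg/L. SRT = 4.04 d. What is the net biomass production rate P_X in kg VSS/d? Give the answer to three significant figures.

For a completely mixed reactor with recycle the Lawrence–McCarty relation gives S = K_s·(1 + k_d·θ_c) / [θ_c·(Y·k − k_d) − 1] = 29.5 × (1 + 0.119 × 4.04) / [4.04 × (0.332 × 3.18 − 0.119) − 1] = 43.68 / 2.785 = 15.69 mg/L.
The observed yield is Y_obs = Y/(1 + k_d·θ_c) = 0.332 / (1 + 0.119 × 4.04) = 0.332 / 1.481 = 0.2242 g VSS per g bCOD removed.
Mass of bCOD removed per day: Q(S₀ − S) = 54200 × 269.3 g/m³ = 14596 kg/d.
So the net sludge growth is P_X = 0.2242 × 14596 = 3273 kg VSS/d.

P_X ≈ 3270 kg VSS/d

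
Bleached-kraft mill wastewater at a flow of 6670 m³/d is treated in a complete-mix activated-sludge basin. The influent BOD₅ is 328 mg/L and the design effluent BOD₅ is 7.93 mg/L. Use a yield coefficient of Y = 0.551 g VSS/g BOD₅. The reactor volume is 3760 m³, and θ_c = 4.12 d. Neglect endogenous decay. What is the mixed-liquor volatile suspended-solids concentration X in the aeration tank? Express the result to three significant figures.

X ≈ 1290 mg/L

Without decay, X = Y Q (S₀−S) θ_c / V = 0.551 × 6670 × (328 − 7.93) × 4.12 / 3760 = 1289 mg/L.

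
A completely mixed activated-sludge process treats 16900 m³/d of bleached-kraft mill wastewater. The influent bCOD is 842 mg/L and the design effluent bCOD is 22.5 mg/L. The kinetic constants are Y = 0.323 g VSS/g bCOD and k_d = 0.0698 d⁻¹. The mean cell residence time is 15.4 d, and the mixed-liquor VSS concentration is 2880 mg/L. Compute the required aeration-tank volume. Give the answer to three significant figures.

From the SRT design equation V = Y Q (S₀−S) θ_c / [X (1 + k_d θ_c)] = 0.323 × 16900 × (842 − 22.5) × 15.4 / [2880 × (1 + 0.0698 × 15.4)] = 6.89×10^7 / 5976 = 11528 m³.

V ≈ 11500 m³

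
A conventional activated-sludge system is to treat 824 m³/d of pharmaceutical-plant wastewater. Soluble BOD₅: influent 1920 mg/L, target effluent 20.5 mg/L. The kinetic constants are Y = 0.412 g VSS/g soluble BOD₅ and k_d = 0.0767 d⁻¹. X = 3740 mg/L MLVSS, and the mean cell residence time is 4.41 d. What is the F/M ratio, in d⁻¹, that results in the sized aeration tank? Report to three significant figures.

From the SRT design equation V = Y Q (S₀−S) θ_c / [X (1 + k_d θ_c)] = 0.412 × 824 × (1920 − 20.5) × 4.41 / [3740 × (1 + 0.0767 × 4.41)] = 2.84×10^6 / 5005 = 568.2 m³.
F/M = Q·S₀ / (V·X) = 824 × 1920 / (568.2 × 3740) = 0.7445 g soluble BOD₅·(g VSS·d)⁻¹.

F/M ≈ 0.744 d⁻¹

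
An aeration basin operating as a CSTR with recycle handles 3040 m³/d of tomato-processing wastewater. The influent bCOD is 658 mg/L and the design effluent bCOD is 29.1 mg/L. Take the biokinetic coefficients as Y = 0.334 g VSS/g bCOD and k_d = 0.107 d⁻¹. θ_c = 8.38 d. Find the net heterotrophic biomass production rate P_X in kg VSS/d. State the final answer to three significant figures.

Y_obs = Y / (1 + k_d θ_c) = 0.334 / (1 + 0.107 × 8.38) = 0.334 / 1.897 = 0.1761.
ΔS = 658 − 29.1 = 628.9 mg/L, so the substrate removal rate is 3040 × 628.9/1000 = 1912 kg bCOD/d.
P_X = Y_obs · Q(S₀ − S) = 0.1761 × 1912 = 336.7 kg VSS/d.

P_X ≈ 337 kg VSS/d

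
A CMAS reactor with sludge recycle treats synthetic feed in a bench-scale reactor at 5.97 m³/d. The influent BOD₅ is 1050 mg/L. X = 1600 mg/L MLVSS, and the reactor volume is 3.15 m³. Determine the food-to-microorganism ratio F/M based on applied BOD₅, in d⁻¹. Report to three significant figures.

F/M = Q·S₀ / (V·X) = 5.97 × 1050 / (3.150 × 1600) = 1.244 g BOD₅·(g VSS·d)⁻¹.

F/M ≈ 1.24 d⁻¹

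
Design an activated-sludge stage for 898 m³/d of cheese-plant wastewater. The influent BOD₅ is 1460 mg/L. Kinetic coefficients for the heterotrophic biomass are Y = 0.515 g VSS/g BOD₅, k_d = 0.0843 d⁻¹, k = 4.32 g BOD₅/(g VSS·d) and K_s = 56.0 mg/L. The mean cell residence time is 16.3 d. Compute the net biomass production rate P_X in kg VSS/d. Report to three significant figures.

P_X ≈ 284 kg VSS/d

For a completely mixed reactor with recycle the Lawrence–McCarty relation gives S = K_s·(1 + k_d·θ_c) / [θ_c·(Y·k − k_d) − 1] = 56.0 × (1 + 0.0843 × 16.3) / [16.3 × (0.515 × 4.32 − 0.0843) − 1] = 132.9 / 33.89 = 3.923 mg/L.
Correct the yield for decay: Y_obs = Y/(1 + k_d θ_c) = 0.515 / (1 + 0.0843 × 16.3) = 0.515 / 2.374 = 0.2169.
Substrate removed = Q·(S₀ − S) = 898 m³/d × (1460 − 3.92) g/m³ = 1.31×10^6 g/d = 1308 kg/d.
Net biomass production P_X = Y_obs × Q·(S₀ − S) = 0.2169 × 1308 = 283.6 kg VSS/d.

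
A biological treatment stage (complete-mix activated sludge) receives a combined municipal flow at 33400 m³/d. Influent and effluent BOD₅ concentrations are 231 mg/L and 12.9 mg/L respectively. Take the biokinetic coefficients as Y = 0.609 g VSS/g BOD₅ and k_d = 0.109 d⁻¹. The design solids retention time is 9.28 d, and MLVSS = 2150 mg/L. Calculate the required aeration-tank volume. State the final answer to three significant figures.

Rearranging the biomass balance for a CMAS with decay, V = Y·Q·ΔS·θ_c / [X·(1+k_d θ_c)] = 0.609 × 33400 × (231 − 12.9) × 9.28 / [2150 × (1 + 0.109 × 9.28)] = 4.12×10^7 / 4325 = 9519 m³.

V ≈ 9520 m³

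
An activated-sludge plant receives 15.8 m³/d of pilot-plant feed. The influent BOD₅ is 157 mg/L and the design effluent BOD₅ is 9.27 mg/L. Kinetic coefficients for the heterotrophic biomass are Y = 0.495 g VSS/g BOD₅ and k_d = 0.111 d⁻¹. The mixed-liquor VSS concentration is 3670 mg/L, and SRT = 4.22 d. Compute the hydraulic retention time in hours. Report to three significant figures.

τ ≈ 1.37 h

Rearranging the biomass balance for a CMAS with decay, V = Y·Q·ΔS·θ_c / [X·(1+k_d θ_c)] = 0.495 × 15.8 × (157 − 9.27) × 4.22 / [3670 × (1 + 0.111 × 4.22)] = 4.88×10^3 / 5389 = 0.9047 m³.
τ = V/Q = 0.9047/15.8 = 0.05726 d, or 1.374 h.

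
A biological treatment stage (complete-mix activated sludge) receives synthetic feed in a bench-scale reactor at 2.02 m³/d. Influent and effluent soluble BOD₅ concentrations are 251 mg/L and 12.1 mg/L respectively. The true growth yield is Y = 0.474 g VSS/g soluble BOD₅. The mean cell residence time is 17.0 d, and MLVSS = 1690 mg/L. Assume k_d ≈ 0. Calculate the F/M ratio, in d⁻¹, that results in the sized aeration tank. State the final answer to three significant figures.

F/M ≈ 0.130 d⁻¹

With k_d = 0 the design equation reduces to V = Y Q (S₀−S) θ_c / X = 0.474 × 2.02 × (251 − 12.1) × 17.0 / 1690 = 2.301 m³.
F/M = applied load / biomass = Q·S₀/(V·X) = 2.02 × 251 / (2.301 × 1690) = 0.1304 d⁻¹.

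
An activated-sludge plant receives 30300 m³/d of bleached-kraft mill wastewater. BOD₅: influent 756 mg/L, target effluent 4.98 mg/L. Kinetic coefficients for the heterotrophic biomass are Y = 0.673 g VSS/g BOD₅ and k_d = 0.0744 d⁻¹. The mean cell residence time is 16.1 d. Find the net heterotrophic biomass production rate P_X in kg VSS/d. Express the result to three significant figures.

Observed yield with endogenous decay: Y_obs = Y / (1 + k_d·θ_c) = 0.673 / (1 + 0.0744 × 16.1) = 0.673 / 2.198 = 0.3062 g VSS/g BOD₅.
Substrate removed = Q·(S₀ − S) = 30300 m³/d × (756 − 4.98) g/m³ = 2.28×10^7 g/d = 22756 kg/d.
Biomass produced: P_X = Y_obs·Q·ΔS = 0.3062 × 22756 ≈ 6968 kg VSS/d.

P_X ≈ 6970 kg VSS/d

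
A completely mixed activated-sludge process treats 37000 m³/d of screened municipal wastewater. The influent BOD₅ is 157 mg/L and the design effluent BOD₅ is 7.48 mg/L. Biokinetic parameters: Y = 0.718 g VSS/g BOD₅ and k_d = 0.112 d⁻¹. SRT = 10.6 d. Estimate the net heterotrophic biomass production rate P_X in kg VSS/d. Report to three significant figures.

Observed yield with endogenous decay: Y_obs = Y / (1 + k_d·θ_c) = 0.718 / (1 + 0.112 × 10.6) = 0.718 / 2.187 = 0.3283 g VSS/g BOD₅.
Substrate removed = Q·(S₀ − S) = 37000 m³/d × (157 − 7.48) g/m³ = 5.53×10^6 g/d = 5532 kg/d.
Biomass produced: P_X = Y_obs·Q·ΔS = 0.3283 × 5532 ≈ 1816 kg VSS/d.

P_X ≈ 1820 kg VSS/d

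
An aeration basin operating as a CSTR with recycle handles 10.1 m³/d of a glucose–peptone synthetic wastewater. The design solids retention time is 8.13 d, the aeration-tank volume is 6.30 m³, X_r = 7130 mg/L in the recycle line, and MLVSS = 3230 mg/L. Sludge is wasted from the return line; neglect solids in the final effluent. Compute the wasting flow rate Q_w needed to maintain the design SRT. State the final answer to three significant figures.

Q_w = (V·X)/(θ_c X_r) = 6.300 × 3230 / (8.13 × 7130) = 0.3510 m³/d.

Q_w ≈ 0.351 m³/d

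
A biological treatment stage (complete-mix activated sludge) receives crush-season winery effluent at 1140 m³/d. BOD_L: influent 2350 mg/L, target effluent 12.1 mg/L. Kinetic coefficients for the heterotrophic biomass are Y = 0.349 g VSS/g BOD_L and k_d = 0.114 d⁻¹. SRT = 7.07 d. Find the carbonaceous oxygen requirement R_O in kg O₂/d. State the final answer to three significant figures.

R_O ≈ 1930 kg O₂/d

Correct the yield for decay: Y_obs = Y/(1 + k_d θ_c) = 0.349 / (1 + 0.114 × 7.07) = 0.349 / 1.806 = 0.1932.
ΔS = 2350 − 12.1 = 2338 mg/L, so the substrate removal rate is 1140 × 2338/1000 = 2665 kg BOD_L/d.
Biomass synthesised: P_X = Y_obs × 2665 = 515.0 kg VSS/d.
R_O = Q·(S₀ − S) − 1.42·P_X = 2665 − 1.42 × 515.0 = 1934 kg O₂/d.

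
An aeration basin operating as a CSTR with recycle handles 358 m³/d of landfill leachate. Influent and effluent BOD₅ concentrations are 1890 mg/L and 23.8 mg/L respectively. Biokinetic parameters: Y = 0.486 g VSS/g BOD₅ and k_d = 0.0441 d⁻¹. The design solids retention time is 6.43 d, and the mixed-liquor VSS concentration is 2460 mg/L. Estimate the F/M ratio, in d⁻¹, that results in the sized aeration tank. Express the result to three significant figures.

From the SRT design equation V = Y Q (S₀−S) θ_c / [X (1 + k_d θ_c)] = 0.486 × 358 × (1890 − 23.8) × 6.43 / [2460 × (1 + 0.0441 × 6.43)] = 2.09×10^6 / 3158 = 661.2 m³.
F/M = applied load / biomass = Q·S₀/(V·X) = 358 × 1890 / (661.2 × 2460) = 0.4160 d⁻¹.

F/M ≈ 0.416 d⁻¹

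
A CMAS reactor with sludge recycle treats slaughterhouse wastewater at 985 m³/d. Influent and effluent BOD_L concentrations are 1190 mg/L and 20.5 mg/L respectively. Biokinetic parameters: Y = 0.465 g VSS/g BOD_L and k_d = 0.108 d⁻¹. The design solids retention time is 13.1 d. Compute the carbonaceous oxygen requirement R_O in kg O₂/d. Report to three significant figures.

Correct the yield for decay: Y_obs = Y/(1 + k_d θ_c) = 0.465 / (1 + 0.108 × 13.1) = 0.465 / 2.415 = 0.1926.
ΔS = 1190 − 20.5 = 1170 mg/L, so the substrate removal rate is 985 × 1170/1000 = 1152 kg BOD_L/d.
Net sludge production P_X = 0.1926 × 1152 = 221.8 kg VSS/d.
R_O = Q·ΔS − 1.42 P_X = 1152 − 315.0 = 837.0 kg O₂/d.

R_O ≈ 837 kg O₂/d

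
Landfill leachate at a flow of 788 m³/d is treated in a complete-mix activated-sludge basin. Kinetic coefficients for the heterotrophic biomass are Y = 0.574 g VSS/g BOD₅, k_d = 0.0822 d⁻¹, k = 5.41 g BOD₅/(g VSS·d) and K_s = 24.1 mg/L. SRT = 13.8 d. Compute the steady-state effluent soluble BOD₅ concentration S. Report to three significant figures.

S ≈ 1.26 mg/L

Effluent substrate depends only on kinetics and SRT: S = K_s(1 + k_d θ_c) / [θ_c(Yk − k_d) − 1] = 24.1 × (1 + 0.0822 × 13.8) / [13.8 × (0.574 × 5.41 − 0.0822) − 1] = 51.44 / 40.72 = 1.263 mg/L.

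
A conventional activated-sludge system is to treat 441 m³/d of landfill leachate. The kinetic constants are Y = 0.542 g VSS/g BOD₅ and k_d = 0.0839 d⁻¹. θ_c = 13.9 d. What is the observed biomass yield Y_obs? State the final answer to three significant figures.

The observed yield is Y_obs = Y/(1 + k_d·θ_c) = 0.542 / (1 + 0.0839 × 13.9) = 0.542 / 2.166 = 0.2502 g VSS per g BOD₅ removed.

Y_obs ≈ 0.250 g VSS/g BOD₅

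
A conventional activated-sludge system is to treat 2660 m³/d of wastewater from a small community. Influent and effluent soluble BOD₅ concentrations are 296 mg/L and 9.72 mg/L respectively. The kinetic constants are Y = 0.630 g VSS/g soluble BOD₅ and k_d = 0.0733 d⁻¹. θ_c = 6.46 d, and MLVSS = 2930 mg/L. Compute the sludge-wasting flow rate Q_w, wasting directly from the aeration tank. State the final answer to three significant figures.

Rearranging the biomass balance for a CMAS with decay, V = Y·Q·ΔS·θ_c / [X·(1+k_d θ_c)] = 0.630 × 2660 × (296 − 9.72) × 6.46 / [2930 × (1 + 0.0733 × 6.46)] = 3.1×10^6 / 4317 = 717.8 m³.
For wasting at MLVSS concentration, Q_w = V/θ_c = 717.8/6.46 = 111.1 m³/d.

Q_w ≈ 111 m³/d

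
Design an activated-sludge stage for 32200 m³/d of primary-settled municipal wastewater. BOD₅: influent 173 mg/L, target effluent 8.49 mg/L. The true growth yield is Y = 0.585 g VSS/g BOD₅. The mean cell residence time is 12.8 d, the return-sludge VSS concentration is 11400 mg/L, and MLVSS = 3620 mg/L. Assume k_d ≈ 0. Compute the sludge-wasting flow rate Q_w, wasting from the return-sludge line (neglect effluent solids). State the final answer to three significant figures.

With k_d = 0 the design equation reduces to V = Y Q (S₀−S) θ_c / X = 0.585 × 32200 × (173 − 8.49) × 12.8 / 3620 = 10957 m³.
Wasting from the return line (neglecting effluent solids): Q_w = V·X / (θ_c·X_r) = 10957 × 3620 / (12.8 × 11400) = 271.8 m³/d.

Q_w ≈ 272 m³/d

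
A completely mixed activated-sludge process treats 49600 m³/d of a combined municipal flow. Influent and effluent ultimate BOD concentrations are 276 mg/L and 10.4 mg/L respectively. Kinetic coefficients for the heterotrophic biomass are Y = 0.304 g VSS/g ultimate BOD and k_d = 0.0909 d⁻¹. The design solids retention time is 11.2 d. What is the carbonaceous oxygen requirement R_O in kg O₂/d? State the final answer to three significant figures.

Correct the yield for decay: Y_obs = Y/(1 + k_d θ_c) = 0.304 / (1 + 0.0909 × 11.2) = 0.304 / 2.018 = 0.1506.
ΔS = 276 − 10.4 = 265.6 mg/L, so the substrate removal rate is 49600 × 265.6/1000 = 13174 kg ultimate BOD/d.
Biomass synthesised: P_X = Y_obs × 13174 = 1984 kg VSS/d.
R_O = Q·(S₀ − S) − 1.42·P_X = 13174 − 1.42 × 1984 = 10356 kg O₂/d.

R_O ≈ 10400 kg O₂/d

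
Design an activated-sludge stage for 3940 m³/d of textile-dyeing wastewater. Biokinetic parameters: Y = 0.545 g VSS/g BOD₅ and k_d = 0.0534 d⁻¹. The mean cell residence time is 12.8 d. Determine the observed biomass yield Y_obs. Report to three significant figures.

Y_obs = Y / (1 + k_d θ_c) = 0.545 / (1 + 0.0534 × 12.8) = 0.545 / 1.684 = 0.3237.

Y_obs ≈ 0.324 g VSS/g BOD₅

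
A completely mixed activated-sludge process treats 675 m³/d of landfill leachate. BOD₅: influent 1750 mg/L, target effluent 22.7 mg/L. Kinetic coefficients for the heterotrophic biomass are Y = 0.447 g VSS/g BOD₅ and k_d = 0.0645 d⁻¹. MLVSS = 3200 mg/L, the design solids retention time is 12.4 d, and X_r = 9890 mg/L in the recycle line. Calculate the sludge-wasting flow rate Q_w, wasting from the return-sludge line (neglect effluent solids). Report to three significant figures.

Q_w ≈ 29.3 m³/d

From the SRT design equation V = Y Q (S₀−S) θ_c / [X (1 + k_d θ_c)] = 0.447 × 675 × (1750 − 22.7) × 12.4 / [3200 × (1 + 0.0645 × 12.4)] = 6.46×10^6 / 5759 = 1122 m³.
θ_c = V·X/(Q_w·X_r) when wasting from the recycle, so Q_w = V·X/(θ_c·X_r) = 1122 × 3200 / (12.4 × 9890) = 29.28 m³/d.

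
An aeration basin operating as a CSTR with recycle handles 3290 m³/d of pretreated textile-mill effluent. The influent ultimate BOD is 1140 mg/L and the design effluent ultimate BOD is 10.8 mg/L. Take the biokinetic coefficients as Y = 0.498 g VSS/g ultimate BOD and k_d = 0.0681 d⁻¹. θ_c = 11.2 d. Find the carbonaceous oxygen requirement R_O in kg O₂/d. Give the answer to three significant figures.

Y_obs = Y / (1 + k_d θ_c) = 0.498 / (1 + 0.0681 × 11.2) = 0.498 / 1.763 = 0.2825.
Q·(S₀ − S) = 3290 × (1140 − 10.8) × 10⁻³ = 3715 kg/d removed.
P_X = Y_obs·Q·(S₀ − S) = 0.2825 × 3715 = 1050 kg VSS/d.
Carbonaceous O₂ demand = substrate oxidised − cell-mass equivalent = 3715 − 1.42 × 1050 = 2225 kg O₂/d.

R_O ≈ 2220 kg O₂/d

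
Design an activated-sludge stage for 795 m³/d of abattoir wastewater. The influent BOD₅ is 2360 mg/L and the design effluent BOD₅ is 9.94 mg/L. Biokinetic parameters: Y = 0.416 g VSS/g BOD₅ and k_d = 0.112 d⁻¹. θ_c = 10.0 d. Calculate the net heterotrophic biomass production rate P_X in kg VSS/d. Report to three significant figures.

The observed yield is Y_obs = Y/(1 + k_d·θ_c) = 0.416 / (1 + 0.112 × 10.0) = 0.416 / 2.120 = 0.1962 g VSS per g BOD₅ removed.
ΔS = 2360 − 9.94 = 2350 mg/L, so the substrate removal rate is 795 × 2350/1000 = 1868 kg BOD₅/d.
So the net sludge growth is P_X = 0.1962 × 1868 = 366.6 kg VSS/d.

P_X ≈ 367 kg VSS/d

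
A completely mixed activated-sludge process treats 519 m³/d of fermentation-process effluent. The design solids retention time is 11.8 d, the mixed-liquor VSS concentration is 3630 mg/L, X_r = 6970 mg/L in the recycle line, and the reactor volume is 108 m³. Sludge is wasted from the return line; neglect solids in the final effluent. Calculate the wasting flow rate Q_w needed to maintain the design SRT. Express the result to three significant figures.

θ_c = V·X/(Q_w·X_r) when wasting from the recycle, so Q_w = V·X/(θ_c·X_r) = 108.0 × 3630 / (11.8 × 6970) = 4.767 m³/d.

Q_w ≈ 4.77 m³/d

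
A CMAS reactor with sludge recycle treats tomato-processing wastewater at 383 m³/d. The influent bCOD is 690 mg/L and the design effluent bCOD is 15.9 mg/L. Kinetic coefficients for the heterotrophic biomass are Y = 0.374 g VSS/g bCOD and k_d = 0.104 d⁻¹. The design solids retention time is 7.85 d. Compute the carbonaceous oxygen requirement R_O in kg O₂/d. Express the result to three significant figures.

R_O ≈ 183 kg O₂/d

Y_obs = Y / (1 + k_d θ_c) = 0.374 / (1 + 0.104 × 7.85) = 0.374 / 1.816 = 0.2059.
Substrate removed = Q·(S₀ − S) = 383 m³/d × (690 − 15.9) g/m³ = 2.58×10^5 g/d = 258.2 kg/d.
Net sludge production P_X = 0.2059 × 258.2 = 53.16 kg VSS/d.
R_O = Q·ΔS − 1.42 P_X = 258.2 − 75.49 = 182.7 kg O₂/d.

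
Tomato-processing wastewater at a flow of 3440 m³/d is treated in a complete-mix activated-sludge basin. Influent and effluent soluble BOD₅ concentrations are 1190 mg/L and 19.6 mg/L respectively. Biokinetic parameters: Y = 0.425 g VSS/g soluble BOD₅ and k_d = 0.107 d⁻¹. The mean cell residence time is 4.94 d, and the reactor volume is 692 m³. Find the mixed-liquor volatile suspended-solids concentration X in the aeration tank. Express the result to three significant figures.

X ≈ 7990 mg/L

Solving the biomass balance for X: X = Y Q (S₀−S) θ_c / [V (1+k_d θ_c)] = 0.425 × 3440 × (1190 − 19.6) × 4.94 / [692 × (1 + 0.107 × 4.94)] = 7991 mg/L.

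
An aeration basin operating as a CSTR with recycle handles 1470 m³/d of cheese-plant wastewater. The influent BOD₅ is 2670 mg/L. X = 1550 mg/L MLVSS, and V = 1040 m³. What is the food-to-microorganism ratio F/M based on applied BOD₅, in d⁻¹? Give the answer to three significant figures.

F/M ≈ 2.43 d⁻¹

Food-to-microorganism ratio F/M = Q S₀ / (V X) = 1470 × 2670 / (1040 × 1550) = 2.435 d⁻¹.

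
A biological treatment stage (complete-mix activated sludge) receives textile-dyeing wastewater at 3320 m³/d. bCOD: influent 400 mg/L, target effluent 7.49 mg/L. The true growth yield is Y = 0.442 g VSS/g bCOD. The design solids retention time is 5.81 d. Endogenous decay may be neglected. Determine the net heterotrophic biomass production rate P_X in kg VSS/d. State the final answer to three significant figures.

Since k_d ≈ 0, Y_obs = Y = 0.442 g VSS/g bCOD.
Mass of bCOD removed per day: Q(S₀ − S) = 3320 × 392.5 g/m³ = 1303 kg/d.
Biomass produced: P_X = Y_obs·Q·ΔS = 0.4420 × 1303 ≈ 576.0 kg VSS/d.

P_X ≈ 576 kg VSS/d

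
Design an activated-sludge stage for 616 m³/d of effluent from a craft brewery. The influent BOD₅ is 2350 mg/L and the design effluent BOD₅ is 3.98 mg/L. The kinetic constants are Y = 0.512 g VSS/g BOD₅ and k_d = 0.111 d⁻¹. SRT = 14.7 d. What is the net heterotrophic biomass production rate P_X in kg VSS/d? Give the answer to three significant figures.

The observed yield is Y_obs = Y/(1 + k_d·θ_c) = 0.512 / (1 + 0.111 × 14.7) = 0.512 / 2.632 = 0.1946 g VSS per g BOD₅ removed.
Q·(S₀ − S) = 616 × (2350 − 3.98) × 10⁻³ = 1445 kg/d removed.
Net biomass production P_X = Y_obs × Q·(S₀ − S) = 0.1946 × 1445 = 281.2 kg VSS/d.

P_X ≈ 281 kg VSS/d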